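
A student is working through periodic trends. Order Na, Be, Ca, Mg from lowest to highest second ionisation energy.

After 1 electron has been removed, what remains? Na⁺ is the bare [Ne] core; Be⁺ still has 1 valence electron; Ca⁺ still has 1 valence electron; Mg⁺ still has 1 valence electron.
Breaking into a closed-shell core is much more expensive than removing a leftover valence electron — Na has the largest IE_2 here.
Valence configurations: Be⁺ [He]2s¹, Ca⁺ [Ar]4s¹, Mg⁺ [Ne]3s¹.
The numbers (kJ/mol): Na 4562, Be 1757, Ca 1145, Mg 1451.
So the second ionization energies run Ca < Mg < Be < Na.

Ca, Mg, Be, Na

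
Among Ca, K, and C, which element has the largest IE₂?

The second ionization energy removes an electron from the +1 ion. For each element: Ca⁺ still has 1 valence electron; K⁺ is the bare [Ar] core; C⁺ still has 3 valence electrons.
Pulling an electron out of a noble-gas core costs far more than removing a remaining valence electron, so K sits at the high end of IE_2.
Valence configurations: Ca⁺ [Ar]4s¹, C⁺ [He]2s²2p¹.
Tabulated IE_2 (kJ/mol): Ca 1145, K 3052, C 2353.
So the second ionization energies run Ca < C < K.

K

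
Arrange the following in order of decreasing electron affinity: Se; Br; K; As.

K is in period 4, group 1; As is in period 4, group 15; Se is in period 4, group 16; Br is in period 4, group 17.
Atoms with high Z_eff and room in the valence shell (especially the halogens) have the most exothermic electron affinities.
All lie in period 4, so electron affinity increases left to right.
So from highest to lowest: Br > Se > As > K.

Br > Se > As > K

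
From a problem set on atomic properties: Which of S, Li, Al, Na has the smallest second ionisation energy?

IE_2 is the cost of taking one more electron from the +1 cation: S⁺ still has 5 valence electrons; Li⁺ is the bare [He] core; Al⁺ still has 2 valence electrons; Na⁺ is the bare [Ne] core.
Pulling an electron out of a noble-gas core costs far more than removing a remaining valence electron, so Na and Li sit at the high end of IE_2.
Valence configurations: S⁺ [Ne]3s²3p³, Al⁺ [Ne]3s².
The numbers (kJ/mol): S 2252, Li 7298, Al 1817, Na 4562.
Hence IE_2: Al < S < Na < Li.

Al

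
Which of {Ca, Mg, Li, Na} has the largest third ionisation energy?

Li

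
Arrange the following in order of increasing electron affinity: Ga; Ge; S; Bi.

Ga < Bi < Ge < S

S is in period 3, group 16; Ga is in period 4, group 13; Ge is in period 4, group 14; Bi is in period 6, group 15.
Adding an electron releases more energy for atoms nearer the top right (short of the noble gases).
Neither a single period nor a single group — weigh both effects.
Bi > Ga: period and group pull opposite ways; the across-period shift dominates (91 vs 29 kJ/mol).
Ge > Bi: the two effects oppose for this pair; the down-group effect wins (119 vs 91 kJ/mol).
S > Ge: both effects reinforce here, so S is clearly the higher of the two.
For reference (kJ/mol): S 200, Ga 29, Ge 119, Bi 91.
So from lowest to highest: Ga < Bi < Ge < S.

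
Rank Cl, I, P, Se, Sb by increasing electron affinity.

P < Sb < Se < I < Cl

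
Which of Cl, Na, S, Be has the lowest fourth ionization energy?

Consider each +3 ion: Cl³⁺ still has 4 valence electrons; Na³⁺ is already 2 electrons into the core; S³⁺ still has 3 valence electrons; Be³⁺ is already 1 electron into the core.
Breaking into a closed-shell core is much more expensive than removing a leftover valence electron — Na and Be have the largest IE_4 here.
Valence configurations: Cl³⁺ [Ne]3s²3p², S³⁺ [Ne]3s²3p¹.
Tabulated IE_4 (kJ/mol): Cl 5159, Na 9543, S 4556, Be 21007.
So the fourth ionization energies run S < Cl < Na < Be.

S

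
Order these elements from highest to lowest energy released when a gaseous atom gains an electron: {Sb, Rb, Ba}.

Sb, Rb, Ba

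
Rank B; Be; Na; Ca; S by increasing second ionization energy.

After 1 electron has been removed, what remains? B⁺ still has 2 valence electrons; Be⁺ still has 1 valence electron; Na⁺ is the bare [Ne] core; Ca⁺ still has 1 valence electron; S⁺ still has 5 valence electrons.
Pulling an electron out of a noble-gas core costs far more than removing a remaining valence electron, so Na sits at the high end of IE_2.
Valence configurations: B⁺ [He]2s², Be⁺ [He]2s¹, Ca⁺ [Ar]4s¹, S⁺ [Ne]3s²3p³.
Tabulated IE_2 (kJ/mol): B 2427, Be 1757, Na 4562, Ca 1145, S 2252.
Overall IE_2 order: Ca < Be < S < B < Na.

Ca < Be < S < B < Na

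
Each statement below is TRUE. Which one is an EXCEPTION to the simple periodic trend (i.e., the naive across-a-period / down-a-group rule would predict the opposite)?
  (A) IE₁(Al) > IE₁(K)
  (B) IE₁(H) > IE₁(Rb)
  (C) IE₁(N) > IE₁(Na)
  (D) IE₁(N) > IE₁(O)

(D)

The general trend: first ionization energy increases across a period and decreases down a group.
(A) Al (period 3, group 13) vs K (period 4, group 1): the stated order agrees with the simple trend.
(B) H (period 1, group 1) vs Rb (period 5, group 1): the stated order agrees with the simple trend.
(C) N (period 2, group 15) vs Na (period 3, group 1): the stated order agrees with the simple trend.
(D) N (period 2, group 15) vs O (period 2, group 16): the stated order contradicts the simple trend.
The exception is (D): pairing an electron in O's 2p⁴ costs repulsion energy, so O ionizes more easily than half-filled N (2p³).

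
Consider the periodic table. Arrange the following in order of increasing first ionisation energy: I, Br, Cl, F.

I < Br < Cl < F

F is in period 2, group 17; Cl is in period 3, group 17; Br is in period 4, group 17; I is in period 5, group 17.
Removing the outermost electron gets harder across a period and easier down a group.
All are in group 17, so first ionization energy increases up the group.
So from lowest to highest: I < Br < Cl < F.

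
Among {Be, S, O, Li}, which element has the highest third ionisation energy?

Be

IE_3 is the cost of taking one more electron from the +2 cation: Be²⁺ is the bare [He] core; S²⁺ still has 4 valence electrons; O²⁺ still has 4 valence electrons; Li²⁺ is already 1 electron into the core.
Core electrons are held far more tightly than valence electrons, so Li and Be top the IE_3 order.
Valence configurations: S²⁺ [Ne]3s²3p², O²⁺ [He]2s²2p².
Approximate IE_3 values (kJ/mol): Be 14849, S 3357, O 5300, Li 11815.
Overall IE_3 order: S < O < Li < Be.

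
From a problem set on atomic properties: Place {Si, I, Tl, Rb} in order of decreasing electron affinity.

I > Si > Rb > Tl

Si is in period 3, group 14; Rb is in period 5, group 1; I is in period 5, group 17; Tl is in period 6, group 13.
Atoms with high Z_eff and room in the valence shell (especially the halogens) have the most exothermic electron affinities.
Neither a single period nor a single group — weigh both effects.
Rb > Tl: the two effects oppose for this pair; the down-group effect wins (47 vs 19 kJ/mol).
Si > Rb: relative to Rb, both the across-period and down-group shifts push Si's electron affinity up.
I > Si: period and group pull opposite ways; the across-period shift dominates (295 vs 134 kJ/mol).
Approximate values (kJ/mol): Si 134, Rb 47, I 295, Tl 19.
So from highest to lowest: I > Si > Rb > Tl.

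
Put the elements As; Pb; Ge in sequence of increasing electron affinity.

Pb < As < Ge

EA tends to increase across a period and decrease down a group, though the pattern is less regular than for IE or radius.
Here both period and group differ, so the two effects have to be weighed against each other.
As > Pb: both effects reinforce here, so As is clearly the higher of the two.
Ge > As: this pair runs against the simple trend — see the exception note.
Note the exception: Ge has a higher electron affinity than As, contrary to the simple trend — adding an electron to As's half-filled 4p³ is unfavourable, so Ge (4p²) has the more exothermic EA.
For reference (kJ/mol): Ge 119, As 78, Pb 35.
So from lowest to highest: Pb < As < Ge.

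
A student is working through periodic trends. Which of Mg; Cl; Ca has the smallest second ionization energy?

The second ionization energy removes an electron from the +1 ion. For each element: Mg⁺ still has 1 valence electron; Cl⁺ still has 6 valence electrons; Ca⁺ still has 1 valence electron.
All are still removing valence electrons, so compare the +1 ions as you would atoms: IE_2 generally rises across a period (higher Z_eff) and falls down a group (larger shell), subject to the usual subshell exceptions.
Valence configurations: Mg⁺ [Ne]3s¹, Cl⁺ [Ne]3s²3p⁴, Ca⁺ [Ar]4s¹.
Tabulated IE_2 (kJ/mol): Mg 1451, Cl 2298, Ca 1145.
Overall IE_2 order: Ca < Mg < Cl.

Ca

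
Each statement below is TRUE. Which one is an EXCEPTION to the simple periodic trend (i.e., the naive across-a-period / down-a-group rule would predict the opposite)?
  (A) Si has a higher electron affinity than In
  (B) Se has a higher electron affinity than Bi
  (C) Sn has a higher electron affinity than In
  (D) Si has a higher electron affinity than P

The general trend: electron affinity increases across a period and decreases down a group.
(A) Si (period 3, group 14) vs In (period 5, group 13): the stated order agrees with the simple trend.
(B) Se (period 4, group 16) vs Bi (period 6, group 15): the stated order agrees with the simple trend.
(C) Sn (period 5, group 14) vs In (period 5, group 13): the stated order agrees with the simple trend.
(D) Si (period 3, group 14) vs P (period 3, group 15): the stated order contradicts the simple trend.
The exception is (D): adding an electron to P's half-filled 3p³ is unfavourable, so Si (3p²) has the more exothermic EA.

(D)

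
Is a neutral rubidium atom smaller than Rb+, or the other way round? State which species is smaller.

Forming Rb+ removes 1 electron from Rb. Fewer electrons for the same nuclear charge means less shielding and a higher Z_eff on the remaining electrons, and for main-group metals the entire outer shell is lost.
A cation is smaller than its parent atom: Rb+ < Rb.

Rb+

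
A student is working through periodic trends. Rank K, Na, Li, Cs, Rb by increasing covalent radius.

Across a period the added protons contract the valence shell; down a group each new principal shell makes the atom larger.
All are in group 1, so atomic radius increases down the group.
So from smallest to largest: Li < Na < K < Rb < Cs.

Li, Na, K, Rb, Cs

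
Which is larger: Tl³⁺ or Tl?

Forming Tl³⁺ removes 3 electrons from Tl. Fewer electrons for the same nuclear charge means less shielding and a higher Z_eff on the remaining electrons, and for main-group metals the entire outer shell is lost.
A cation is smaller than its parent atom: Tl³⁺ < Tl.

Tl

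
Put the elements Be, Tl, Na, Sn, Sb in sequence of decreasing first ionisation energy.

Be > Sb > Sn > Tl > Na

Be is in period 2, group 2; Na is in period 3, group 1; Sn is in period 5, group 14; Sb is in period 5, group 15; Tl is in period 6, group 13.
Removing the outermost electron gets harder across a period and easier down a group.
Here both period and group differ, so the two effects have to be weighed against each other.
Tl > Na: the two effects oppose for this pair; the across-period effect wins (589 vs 496 kJ/mol).
Sn > Tl: both effects reinforce here, so Sn is clearly the higher of the two.
Sb > Sn: Sb lies to the right of Sn in period 5, so the across-period effect alone puts Sb higher.
Be > Sb: period and group pull opposite ways; the down-group shift dominates (900 vs 831 kJ/mol).
Approximate values (kJ/mol): Be 900, Na 496, Sn 709, Sb 831, Tl 589.
So from highest to lowest: Be > Sb > Sn > Tl > Na.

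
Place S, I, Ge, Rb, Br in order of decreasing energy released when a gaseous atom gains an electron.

Br > I > S > Ge > Rb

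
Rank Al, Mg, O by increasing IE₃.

IE_3 is the cost of taking one more electron from the +2 cation: Al²⁺ still has 1 valence electron; Mg²⁺ is the bare [Ne] core; O²⁺ still has 4 valence electrons.
Breaking into a closed-shell core is much more expensive than removing a leftover valence electron — Mg has the largest IE_3 here.
Valence configurations: Al²⁺ [Ne]3s¹, O²⁺ [He]2s²2p².
Tabulated IE_3 (kJ/mol): Al 2745, Mg 7733, O 5300.
Hence IE_3: Al < O < Mg.

Al, O, Mg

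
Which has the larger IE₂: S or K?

The second ionization energy removes an electron from the +1 ion. For each element: S⁺ still has 5 valence electrons; K⁺ is the bare [Ar] core.
Pulling an electron out of a noble-gas core costs far more than removing a remaining valence electron, so K sits at the high end of IE_2.
Tabulated IE_2 (kJ/mol): S 2252, K 3052.
Hence IE_2: S < K.

K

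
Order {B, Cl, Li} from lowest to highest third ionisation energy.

Consider each +2 ion: B²⁺ still has 1 valence electron; Cl²⁺ still has 5 valence electrons; Li²⁺ is already 1 electron into the core.
Breaking into a closed-shell core is much more expensive than removing a leftover valence electron — Li has the largest IE_3 here.
Valence configurations: B²⁺ [He]2s¹, Cl²⁺ [Ne]3s²3p³.
The numbers (kJ/mol): B 3660, Cl 3822, Li 11815.
Overall IE_3 order: B < Cl < Li.

B < Cl < Li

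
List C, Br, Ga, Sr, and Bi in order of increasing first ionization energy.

Across a period the outer electron is held more tightly (higher IE₁); down a group it sits in a higher shell, more shielded, and comes off more easily.
These span different periods and groups, so the two trends combine.
Ga > Sr: relative to Sr, both the across-period and down-group shifts push Ga's first ionization energy up.
Bi > Ga: the two effects oppose for this pair; the across-period effect wins (703 vs 579 kJ/mol).
C > Bi: period and group pull opposite ways; the down-group shift dominates (1086 vs 703 kJ/mol).
Br > C: the two effects oppose for this pair; the across-period effect wins (1140 vs 1086 kJ/mol).
For reference (kJ/mol): C 1086, Ga 579, Br 1140, Sr 550, Bi 703.
So from lowest to highest: Sr < Ga < Bi < C < Br.

Sr, Ga, Bi, C, Br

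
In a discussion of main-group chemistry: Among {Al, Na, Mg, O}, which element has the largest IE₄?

Al

After 3 electrons have been removed, what remains? Al³⁺ is the bare [Ne] core; Na³⁺ is already 2 electrons into the core; Mg³⁺ is already 1 electron into the core; O³⁺ still has 3 valence electrons.
Core electrons are held far more tightly than valence electrons, so Na, Mg and Al top the IE_4 order.
The numbers (kJ/mol): Al 11577, Na 9543, Mg 10543, O 7469.
Putting it together, IE_4: O < Na < Mg < Al.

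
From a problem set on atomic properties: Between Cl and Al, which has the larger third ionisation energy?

Cl

IE_3 is the cost of taking one more electron from the +2 cation: Cl²⁺ still has 5 valence electrons; Al²⁺ still has 1 valence electron.
All are still removing valence electrons, so compare the +2 ions as you would atoms: IE_3 generally rises across a period (higher Z_eff) and falls down a group (larger shell), subject to the usual subshell exceptions.
Valence configurations: Cl²⁺ [Ne]3s²3p³, Al²⁺ [Ne]3s¹.
The numbers (kJ/mol): Cl 3822, Al 2745.
Hence IE_3: Al < Cl.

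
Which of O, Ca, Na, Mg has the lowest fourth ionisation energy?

Ca

After 3 electrons have been removed, what remains? O³⁺ still has 3 valence electrons; Ca³⁺ is already 1 electron into the core; Na³⁺ is already 2 electrons into the core; Mg³⁺ is already 1 electron into the core.
Usually core removal costs more than valence removal, but here the competition is close: a tightly held n=2 valence electron can cost more to remove than an n=3 core electron, so the actual values have to decide it.
Tabulated IE_4 (kJ/mol): O 7469, Ca 6491, Na 9543, Mg 10543.
Putting it together, IE_4: Ca < O < Na < Mg.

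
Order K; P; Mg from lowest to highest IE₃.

The third ionization energy removes an electron from the +2 ion. For each element: K²⁺ is already 1 electron into the core; P²⁺ still has 3 valence electrons; Mg²⁺ is the bare [Ne] core.
Breaking into a closed-shell core is much more expensive than removing a leftover valence electron — K and Mg have the largest IE_3 here.
Approximate IE_3 values (kJ/mol): K 4420, P 2914, Mg 7733.
Hence IE_3: P < K < Mg.

P, K, Mg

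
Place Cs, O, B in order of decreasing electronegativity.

O, B, Cs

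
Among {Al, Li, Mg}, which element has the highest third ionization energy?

IE_3 is the cost of taking one more electron from the +2 cation: Al²⁺ still has 1 valence electron; Li²⁺ is already 1 electron into the core; Mg²⁺ is the bare [Ne] core.
Core electrons are held far more tightly than valence electrons, so Mg and Li top the IE_3 order.
The numbers (kJ/mol): Al 2745, Li 11815, Mg 7733.
Overall IE_3 order: Al < Mg < Li.

Li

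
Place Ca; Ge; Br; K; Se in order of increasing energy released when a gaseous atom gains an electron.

Ca, K, Ge, Se, Br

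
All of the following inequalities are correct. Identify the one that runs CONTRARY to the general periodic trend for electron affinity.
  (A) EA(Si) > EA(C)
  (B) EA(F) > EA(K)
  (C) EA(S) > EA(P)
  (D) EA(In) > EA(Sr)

(A)

The general trend: electron affinity increases across a period and decreases down a group.
(A) Si (period 3, group 14) vs C (period 2, group 14): the stated order contradicts the simple trend.
(B) F (period 2, group 17) vs K (period 4, group 1): the stated order agrees with the simple trend.
(C) S (period 3, group 16) vs P (period 3, group 15): the stated order agrees with the simple trend.
(D) In (period 5, group 13) vs Sr (period 5, group 2): the stated order agrees with the simple trend.
The exception is (A): Si's larger, more diffuse 3p orbitals accept an added electron slightly more readily than C's compact 2p.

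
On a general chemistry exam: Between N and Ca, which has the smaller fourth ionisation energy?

Ca

Consider each +3 ion: N³⁺ still has 2 valence electrons; Ca³⁺ is already 1 electron into the core.
Usually core removal costs more than valence removal, but here the competition is close: a tightly held n=2 valence electron can cost more to remove than an n=3 core electron, so the actual values have to decide it.
Tabulated IE_4 (kJ/mol): N 7475, Ca 6491.
Putting it together, IE_4: Ca < N.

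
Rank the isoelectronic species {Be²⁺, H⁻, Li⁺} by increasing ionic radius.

All of these have 2 electrons, so size is governed by nuclear charge alone: the more protons, the stronger the pull on the same electron cloud, and the smaller the ion.
Nuclear charges: Be²⁺ (Z=4), Li⁺ (Z=3), H⁻ (Z=1).
Smallest to largest: Be²⁺ < Li⁺ < H⁻.

Be²⁺, Li⁺, H⁻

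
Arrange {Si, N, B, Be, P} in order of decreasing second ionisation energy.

N > B > P > Be > Si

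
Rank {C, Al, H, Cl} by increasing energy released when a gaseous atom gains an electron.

Al, H, C, Cl

EA tends to increase across a period and decrease down a group, though the pattern is less regular than for IE or radius.
Here both period and group differ, so the two effects have to be weighed against each other.
H > Al: the two effects oppose for this pair; the down-group effect wins (73 vs 42 kJ/mol).
C > H: the two effects oppose for this pair; the across-period effect wins (122 vs 73 kJ/mol).
Cl > C: period and group pull opposite ways; the across-period shift dominates (349 vs 122 kJ/mol).
Approximate values (kJ/mol): H 73, C 122, Al 42, Cl 349.
So from lowest to highest: Al < H < C < Cl.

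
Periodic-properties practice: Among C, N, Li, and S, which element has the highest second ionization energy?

IE_2 is the cost of taking one more electron from the +1 cation: C⁺ still has 3 valence electrons; N⁺ still has 4 valence electrons; Li⁺ is the bare [He] core; S⁺ still has 5 valence electrons.
Pulling an electron out of a noble-gas core costs far more than removing a remaining valence electron, so Li sits at the high end of IE_2.
Valence configurations: C⁺ [He]2s²2p¹, N⁺ [He]2s²2p², S⁺ [Ne]3s²3p³.
Approximate IE_2 values (kJ/mol): C 2353, N 2856, Li 7298, S 2252.
Overall IE_2 order: S < C < N < Li.

Li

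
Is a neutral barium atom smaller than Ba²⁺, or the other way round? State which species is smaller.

Forming Ba²⁺ removes 2 electrons from Ba. Fewer electrons for the same nuclear charge means less shielding and a higher Z_eff on the remaining electrons, and for main-group metals the entire outer shell is lost.
A cation is smaller than its parent atom: Ba²⁺ < Ba.

Ba²⁺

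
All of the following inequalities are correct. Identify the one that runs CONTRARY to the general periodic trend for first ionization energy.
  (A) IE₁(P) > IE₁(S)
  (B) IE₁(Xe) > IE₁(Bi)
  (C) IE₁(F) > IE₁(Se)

The general trend: first ionization energy increases across a period and decreases down a group.
(A) P (period 3, group 15) vs S (period 3, group 16): the stated order contradicts the simple trend.
(B) Xe (period 5, group 18) vs Bi (period 6, group 15): the stated order agrees with the simple trend.
(C) F (period 2, group 17) vs Se (period 4, group 16): the stated order agrees with the simple trend.
The exception is (A): S (3p⁴) ionizes more easily than half-filled P (3p³) because the paired 3p electron in S is pushed out by e⁻–e⁻ repulsion.

(A)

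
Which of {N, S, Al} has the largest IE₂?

N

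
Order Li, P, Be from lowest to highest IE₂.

IE_2 is the cost of taking one more electron from the +1 cation: Li⁺ is the bare [He] core; P⁺ still has 4 valence electrons; Be⁺ still has 1 valence electron.
Pulling an electron out of a noble-gas core costs far more than removing a remaining valence electron, so Li sits at the high end of IE_2.
Valence configurations: P⁺ [Ne]3s²3p², Be⁺ [He]2s¹.
Approximate IE_2 values (kJ/mol): Li 7298, P 1907, Be 1757.
Putting it together, IE_2: Be < P < Li.

Be, P, Li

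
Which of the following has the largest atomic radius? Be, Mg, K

Be is in period 2, group 2; Mg is in period 3, group 2; K is in period 4, group 1.
Across a period the added protons contract the valence shell; down a group each new principal shell makes the atom larger.
These span different periods and groups, so the two trends combine.
Mg > Be: Mg sits below Be in group 2, so the down-group effect alone puts Mg larger.
K > Mg: relative to Mg, both the across-period and down-group shifts push K's atomic radius up.
Tabulated atomic radius (pm): Be 102, Mg 139, K 196.
The largest atomic radius among these belongs to K.

K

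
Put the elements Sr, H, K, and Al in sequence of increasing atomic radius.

H < Al < Sr < K

Across a period the added protons contract the valence shell; down a group each new principal shell makes the atom larger.
Neither a single period nor a single group — weigh both effects.
Al > H: the two effects oppose for this pair; the down-group effect wins (126 vs 32 pm).
Sr > Al: relative to Al, both the across-period and down-group shifts push Sr's atomic radius up.
K > Sr: the two effects oppose for this pair; the across-period effect wins (196 vs 185 pm).
Approximate values (pm): H 32, Al 126, K 196, Sr 185.
So from smallest to largest: H < Al < Sr < K.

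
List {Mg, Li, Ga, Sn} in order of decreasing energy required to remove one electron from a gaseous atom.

IE₁ increases left→right with effective nuclear charge and decreases top→bottom as the valence shell moves farther out.
These sit on a diagonal, where the across-period and down-group effects partly cancel.
Ga > Li: the two effects oppose for this pair; the across-period effect wins (579 vs 520 kJ/mol).
Sn > Ga: the two effects oppose for this pair; the across-period effect wins (709 vs 579 kJ/mol).
Mg > Sn: period and group pull opposite ways; the down-group shift dominates (738 vs 709 kJ/mol).
Approximate values (kJ/mol): Li 520, Mg 738, Ga 579, Sn 709.
So from highest to lowest: Mg > Sn > Ga > Li.

Mg, Sn, Ga, Li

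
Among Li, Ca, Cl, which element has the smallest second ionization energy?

After 1 electron has been removed, what remains? Li⁺ is the bare [He] core; Ca⁺ still has 1 valence electron; Cl⁺ still has 6 valence electrons.
Breaking into a closed-shell core is much more expensive than removing a leftover valence electron — Li has the largest IE_2 here.
Valence configurations: Ca⁺ [Ar]4s¹, Cl⁺ [Ne]3s²3p⁴.
The numbers (kJ/mol): Li 7298, Ca 1145, Cl 2298.
So the second ionization energies run Ca < Cl < Li.

Ca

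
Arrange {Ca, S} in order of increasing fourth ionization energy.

S, Ca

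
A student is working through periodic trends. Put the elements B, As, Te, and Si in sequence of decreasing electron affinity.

Te > Si > As > B

B is in period 2, group 13; Si is in period 3, group 14; As is in period 4, group 15; Te is in period 5, group 16.
EA tends to increase across a period and decrease down a group, though the pattern is less regular than for IE or radius.
These sit on a diagonal, where the across-period and down-group effects partly cancel.
As > B: period and group pull opposite ways; the across-period shift dominates (78 vs 27 kJ/mol).
Si > As: period and group pull opposite ways; the down-group shift dominates (134 vs 78 kJ/mol).
Te > Si: period and group pull opposite ways; the across-period shift dominates (190 vs 134 kJ/mol).
For reference (kJ/mol): B 27, Si 134, As 78, Te 190.
So from highest to lowest: Te > Si > As > B.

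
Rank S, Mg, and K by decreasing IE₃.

Mg, K, S

The third ionization energy removes an electron from the +2 ion. For each element: S²⁺ still has 4 valence electrons; Mg²⁺ is the bare [Ne] core; K²⁺ is already 1 electron into the core.
Core electrons are held far more tightly than valence electrons, so K and Mg top the IE_3 order.
Tabulated IE_3 (kJ/mol): S 3357, Mg 7733, K 4420.
Putting it together, IE_3: S < K < Mg.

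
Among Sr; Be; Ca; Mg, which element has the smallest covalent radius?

Atomic radius shrinks across a period as nuclear charge pulls the same shell inward, and grows down a group as new shells are added.
All are in group 2, so atomic radius increases down the group.
The smallest covalent radius among these belongs to Be.

Be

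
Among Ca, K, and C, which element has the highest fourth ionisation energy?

Ca

The fourth ionization energy removes an electron from the +3 ion. For each element: Ca³⁺ is already 1 electron into the core; K³⁺ is already 2 electrons into the core; C³⁺ still has 1 valence electron.
Usually core removal costs more than valence removal, but here the competition is close: a tightly held n=2 valence electron can cost more to remove than an n=3 core electron, so the actual values have to decide it.
Tabulated IE_4 (kJ/mol): Ca 6491, K 5877, C 6223.
Hence IE_4: K < C < Ca.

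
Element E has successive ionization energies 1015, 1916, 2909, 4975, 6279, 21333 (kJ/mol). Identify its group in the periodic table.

Group 15

Look for the largest jump between consecutive ionization energies: IE6/IE5 ≈ 3.4, far larger than any earlier ratio.
That jump marks the point where a core electron is being removed. So the atom has 5 valence electrons.
A main-group element with 5 valence electrons is in group 15.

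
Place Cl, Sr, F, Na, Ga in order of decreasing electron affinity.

Cl, F, Na, Ga, Sr

Adding an electron releases more energy for atoms nearer the top right (short of the noble gases).
Neither a single period nor a single group — weigh both effects.
Ga > Sr: relative to Sr, both the across-period and down-group shifts push Ga's electron affinity up.
Na > Ga: period and group pull opposite ways; the down-group shift dominates (53 vs 29 kJ/mol).
F > Na: relative to Na, both the across-period and down-group shifts push F's electron affinity up.
Cl > F: this pair runs against the simple trend — see the exception note.
Note the exception: Cl has a higher electron affinity than F, contrary to the simple trend — F's small 2p subshell makes the incoming electron feel strong e⁻–e⁻ repulsion, so Cl actually releases more energy on gaining an electron.
Tabulated electron affinity (kJ/mol): F 328, Na 53, Cl 349, Ga 29, Sr 5.
So from highest to lowest: Cl > F > Na > Ga > Sr.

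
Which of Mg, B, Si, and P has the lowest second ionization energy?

Consider each +1 ion: Mg⁺ still has 1 valence electron; B⁺ still has 2 valence electrons; Si⁺ still has 3 valence electrons; P⁺ still has 4 valence electrons.
All are still removing valence electrons, so compare the +1 ions as you would atoms: IE_2 generally rises across a period (higher Z_eff) and falls down a group (larger shell), subject to the usual subshell exceptions.
Valence configurations: Mg⁺ [Ne]3s¹, B⁺ [He]2s², Si⁺ [Ne]3s²3p¹, P⁺ [Ne]3s²3p².
The numbers (kJ/mol): Mg 1451, B 2427, Si 1577, P 1907.
Hence IE_2: Mg < Si < P < B.

Mg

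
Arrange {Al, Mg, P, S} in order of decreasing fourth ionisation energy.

Al > Mg > P > S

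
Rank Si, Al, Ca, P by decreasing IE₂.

P, Al, Si, Ca

After 1 electron has been removed, what remains? Si⁺ still has 3 valence electrons; Al⁺ still has 2 valence electrons; Ca⁺ still has 1 valence electron; P⁺ still has 4 valence electrons.
All are still removing valence electrons, so compare the +1 ions as you would atoms: IE_2 generally rises across a period (higher Z_eff) and falls down a group (larger shell), subject to the usual subshell exceptions.
Valence configurations: Si⁺ [Ne]3s²3p¹, Al⁺ [Ne]3s², Ca⁺ [Ar]4s¹, P⁺ [Ne]3s²3p².
Si⁺ loses a lone 3p electron whereas Al⁺ must break into a filled 3s² pair, so IE_2(Al) > IE_2(Si) even though Si has the higher nuclear charge.
Tabulated IE_2 (kJ/mol): Si 1577, Al 1817, Ca 1145, P 1907.
Putting it together, IE_2: Ca < Si < Al < P.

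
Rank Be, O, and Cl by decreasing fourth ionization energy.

The fourth ionization energy removes an electron from the +3 ion. For each element: Be³⁺ is already 1 electron into the core; O³⁺ still has 3 valence electrons; Cl³⁺ still has 4 valence electrons.
Pulling an electron out of a noble-gas core costs far more than removing a remaining valence electron, so Be sits at the high end of IE_4.
Valence configurations: O³⁺ [He]2s²2p¹, Cl³⁺ [Ne]3s²3p².
The numbers (kJ/mol): Be 21007, O 7469, Cl 5159.
Putting it together, IE_4: Cl < O < Be.

Be > O > Cl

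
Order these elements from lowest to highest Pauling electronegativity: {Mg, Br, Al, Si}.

Mg < Al < Si < Br

Mg is in period 3, group 2; Al is in period 3, group 13; Si is in period 3, group 14; Br is in period 4, group 17.
Atoms toward the upper right of the periodic table pull bonding electrons most strongly.
Here both period and group differ, so the two effects have to be weighed against each other.
Al > Mg: Al lies to the right of Mg in period 3, so the across-period effect alone puts Al higher.
Si > Al: Si lies to the right of Al in period 3, so the across-period effect alone puts Si higher.
Br > Si: the two effects oppose for this pair; the across-period effect wins (2.96 vs 1.90).
For reference (Pauling): Mg 1.31, Al 1.61, Si 1.90, Br 2.96.
So from lowest to highest: Mg < Al < Si < Br.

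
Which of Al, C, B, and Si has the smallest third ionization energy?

Al

IE_3 is the cost of taking one more electron from the +2 cation: Al²⁺ still has 1 valence electron; C²⁺ still has 2 valence electrons; B²⁺ still has 1 valence electron; Si²⁺ still has 2 valence electrons.
All are still removing valence electrons, so compare the +2 ions as you would atoms: IE_3 generally rises across a period (higher Z_eff) and falls down a group (larger shell), subject to the usual subshell exceptions.
Valence configurations: Al²⁺ [Ne]3s¹, C²⁺ [He]2s², B²⁺ [He]2s¹, Si²⁺ [Ne]3s².
Tabulated IE_3 (kJ/mol): Al 2745, C 4620, B 3660, Si 3232.
Overall IE_3 order: Al < Si < B < C.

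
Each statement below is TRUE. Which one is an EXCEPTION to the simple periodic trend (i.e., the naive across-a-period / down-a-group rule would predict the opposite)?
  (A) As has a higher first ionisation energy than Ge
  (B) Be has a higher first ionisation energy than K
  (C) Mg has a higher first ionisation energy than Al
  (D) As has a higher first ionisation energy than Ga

The general trend: first ionisation energy increases across a period and decreases down a group.
(A) As (period 4, group 15) vs Ge (period 4, group 14): the stated order agrees with the simple trend.
(B) Be (period 2, group 2) vs K (period 4, group 1): the stated order agrees with the simple trend.
(C) Mg (period 3, group 2) vs Al (period 3, group 13): the stated order contradicts the simple trend.
(D) As (period 4, group 15) vs Ga (period 4, group 13): the stated order agrees with the simple trend.
The exception is (C): Al's single 3p electron is easier to remove than one from Mg's filled 3s².

(C)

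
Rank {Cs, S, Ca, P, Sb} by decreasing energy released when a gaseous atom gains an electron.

EA tends to increase across a period and decrease down a group, though the pattern is less regular than for IE or radius.
These span different periods and groups, so the two trends combine.
Cs > Ca: this pair runs against the simple trend — see the exception note.
P > Cs: both effects reinforce here, so P is clearly the higher of the two.
Sb > P: this pair runs against the simple trend — see the exception note.
S > Sb: relative to Sb, both the across-period and down-group shifts push S's electron affinity up.
Note the exception: Cs has a higher electron affinity than Ca, contrary to the simple trend — adding an electron to Ca (ns²) has to open a new, higher-energy np subshell, which is unfavourable.
Note the exception: Sb has a higher electron affinity than P, contrary to the simple trend — both are half-filled np³, but the pairing/repulsion penalty for the added electron shrinks as the p orbitals become larger and more diffuse down the group, and for Sb that outweighs the weaker nuclear attraction.
Approximate values (kJ/mol): P 72, S 200, Ca 2, Sb 103, Cs 46.
So from highest to lowest: S > Sb > P > Cs > Ca.

S > Sb > P > Cs > Ca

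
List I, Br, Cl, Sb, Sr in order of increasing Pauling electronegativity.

Sr < Sb < I < Br < Cl

Cl is in period 3, group 17; Br is in period 4, group 17; Sr is in period 5, group 2; Sb is in period 5, group 15; I is in period 5, group 17.
Smaller atoms with higher effective nuclear charge are more electronegative.
Here both period and group differ, so the two effects have to be weighed against each other.
Sb > Sr: Sb lies to the right of Sr in period 5, so the across-period effect alone puts Sb higher.
I > Sb: both are in period 5; the period trend gives I the larger value.
Br > I: Br sits above I in group 17, so the down-group effect alone puts Br higher.
Cl > Br: Cl sits above Br in group 17, so the down-group effect alone puts Cl higher.
For reference (Pauling): Cl 3.16, Br 2.96, Sr 0.95, Sb 2.05, I 2.66.
So from lowest to highest: Sr < Sb < I < Br < Cl.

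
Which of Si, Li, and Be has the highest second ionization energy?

Li

The second ionization energy removes an electron from the +1 ion. For each element: Si⁺ still has 3 valence electrons; Li⁺ is the bare [He] core; Be⁺ still has 1 valence electron.
Pulling an electron out of a noble-gas core costs far more than removing a remaining valence electron, so Li sits at the high end of IE_2.
Valence configurations: Si⁺ [Ne]3s²3p¹, Be⁺ [He]2s¹.
Approximate IE_2 values (kJ/mol): Si 1577, Li 7298, Be 1757.
Overall IE_2 order: Si < Be < Li.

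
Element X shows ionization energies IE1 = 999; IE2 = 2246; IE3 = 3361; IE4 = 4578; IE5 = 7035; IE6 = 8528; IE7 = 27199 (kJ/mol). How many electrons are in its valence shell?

6

Look for the largest jump between consecutive ionization energies: IE7/IE6 ≈ 3.2, far larger than any earlier ratio.
That jump marks the point where a core electron is being removed. So the atom has 6 valence electrons.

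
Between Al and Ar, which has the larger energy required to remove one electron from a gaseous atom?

Ar

Al is in period 3, group 13; Ar is in period 3, group 18.
First ionization energy rises across a period (greater Z_eff holds electrons more tightly) and falls down a group (valence electrons are farther from the nucleus).
All lie in period 3, so first ionization energy increases left to right.
So Ar has the larger energy required to remove one electron from a gaseous atom (Ar > Al).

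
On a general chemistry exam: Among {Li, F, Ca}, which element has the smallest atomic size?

F

Li is in period 2, group 1; F is in period 2, group 17; Ca is in period 4, group 2.
Radius decreases left→right (rising Z_eff, same n) and increases top→bottom (higher n).
Neither a single period nor a single group — weigh both effects.
Li > F: Li lies to the left of F in period 2, so the across-period effect alone puts Li larger.
Ca > Li: the two effects oppose for this pair; the down-group effect wins (171 vs 133 pm).
For reference (pm): Li 133, F 64, Ca 171.
The smallest atomic size among these belongs to F.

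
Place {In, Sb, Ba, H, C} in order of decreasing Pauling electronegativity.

H is in period 1, group 1; C is in period 2, group 14; In is in period 5, group 13; Sb is in period 5, group 15; Ba is in period 6, group 2.
EN rises left→right (higher Z_eff, smaller atoms) and falls top→bottom (larger, more shielded atoms).
Here both period and group differ, so the two effects have to be weighed against each other.
In > Ba: relative to Ba, both the across-period and down-group shifts push In's electronegativity up.
Sb > In: both are in period 5; the period trend gives Sb the larger value.
H > Sb: period and group pull opposite ways; the down-group shift dominates (2.20 vs 2.05).
C > H: the two effects oppose for this pair; the across-period effect wins (2.55 vs 2.20).
For reference (Pauling): H 2.20, C 2.55, In 1.78, Sb 2.05, Ba 0.89.
So from highest to lowest: C > H > Sb > In > Ba.

C, H, Sb, In, Ba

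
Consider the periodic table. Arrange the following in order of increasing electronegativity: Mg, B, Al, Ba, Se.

Ba < Mg < Al < B < Se

B is in period 2, group 13; Mg is in period 3, group 2; Al is in period 3, group 13; Se is in period 4, group 16; Ba is in period 6, group 2.
Atoms toward the upper right of the periodic table pull bonding electrons most strongly.
Neither a single period nor a single group — weigh both effects.
Mg > Ba: Mg sits above Ba in group 2, so the down-group effect alone puts Mg higher.
Al > Mg: both are in period 3; the period trend gives Al the larger value.
B > Al: they share group 13; the group trend gives B the larger value.
Se > B: period and group pull opposite ways; the across-period shift dominates (2.55 vs 2.04).
Tabulated electronegativity (Pauling): B 2.04, Mg 1.31, Al 1.61, Se 2.55, Ba 0.89.
So from lowest to highest: Ba < Mg < Al < B < Se.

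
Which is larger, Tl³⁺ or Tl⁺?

Both ions have Z = 81 protons, but Tl³⁺ has lost more electrons, so its remaining electrons feel a larger effective nuclear charge per electron and are pulled in more tightly.
Higher positive charge → smaller ion, so Tl⁺ > Tl³⁺.

Tl⁺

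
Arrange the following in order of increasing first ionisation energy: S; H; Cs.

Cs, S, H

H is in period 1, group 1; S is in period 3, group 16; Cs is in period 6, group 1.
First ionization energy rises across a period (greater Z_eff holds electrons more tightly) and falls down a group (valence electrons are farther from the nucleus).
Here both period and group differ, so the two effects have to be weighed against each other.
S > Cs: both effects reinforce here, so S is clearly the higher of the two.
H > S: the two effects oppose for this pair; the down-group effect wins (1312 vs 1000 kJ/mol).
Approximate values (kJ/mol): H 1312, S 1000, Cs 376.
So from lowest to highest: Cs < S < H.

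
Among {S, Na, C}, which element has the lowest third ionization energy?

After 2 electrons have been removed, what remains? S²⁺ still has 4 valence electrons; Na²⁺ is already 1 electron into the core; C²⁺ still has 2 valence electrons.
Pulling an electron out of a noble-gas core costs far more than removing a remaining valence electron, so Na sits at the high end of IE_3.
Valence configurations: S²⁺ [Ne]3s²3p², C²⁺ [He]2s².
The numbers (kJ/mol): S 3357, Na 6910, C 4620.
Hence IE_3: S < C < Na.

S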